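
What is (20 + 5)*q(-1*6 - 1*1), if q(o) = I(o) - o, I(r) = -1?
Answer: 150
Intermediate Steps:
q(o) = -1 - o
(20 + 5)*q(-1*6 - 1*1) = (20 + 5)*(-1 - (-1*6 - 1*1)) = 25*(-1 - (-6 - 1)) = 25*(-1 - 1*(-7)) = 25*(-1 + 7) = 25*6 = 150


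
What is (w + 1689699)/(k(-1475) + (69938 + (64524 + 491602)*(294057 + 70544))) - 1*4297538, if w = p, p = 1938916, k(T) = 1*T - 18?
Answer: -871386700559482383/202764164171 ≈ -4.2975e+6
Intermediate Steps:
k(T) = -18 + T (k(T) = T - 18 = -18 + T)
w = 1938916
(w + 1689699)/(k(-1475) + (69938 + (64524 + 491602)*(294057 + 70544))) - 1*4297538 = (1938916 + 1689699)/((-18 - 1475) + (69938 + (64524 + 491602)*(294057 + 70544))) - 1*4297538 = 3628615/(-1493 + (69938 + 556126*364601)) - 4297538 = 3628615/(-1493 + (69938 + 202764095726)) - 4297538 = 3628615/(-1493 + 202764165664) - 4297538 = 3628615/202764164171 - 4297538 = -871386700559482383/202764164171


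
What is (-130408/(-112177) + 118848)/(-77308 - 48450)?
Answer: -6666071252/7053577583 ≈ -0.94506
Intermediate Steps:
(-130408/(-112177) + 118848)/(-77308 - 48450) = (-130408*(-1/112177) + 118848)/(-125758) = (130408/112177 + 118848)*(-1/125758) = (13332142504/112177)*(-1/125758) = -6666071252/7053577583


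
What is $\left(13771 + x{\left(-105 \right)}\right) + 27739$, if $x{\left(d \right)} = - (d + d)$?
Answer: $41720$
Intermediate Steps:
$x{\left(d \right)} = - 2 d$
$\left(13771 + x{\left(-105 \right)}\right) + 27739 = \left(13771 - -210\right) + 27739 = \left(13771 + 210\right) + 27739 = 13981 + 27739 = 41720$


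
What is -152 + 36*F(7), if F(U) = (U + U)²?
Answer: 6904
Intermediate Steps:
F(U) = 4*U² (F(U) = (2*U)² = 4*U²)
-152 + 36*F(7) = -152 + 36*(4*7²) = -152 + 36*(4*49) = -152 + 36*196 = -152 + 7056 = 6904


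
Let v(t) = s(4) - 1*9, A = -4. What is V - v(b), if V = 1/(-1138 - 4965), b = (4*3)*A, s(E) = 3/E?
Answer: 201395/24412 ≈ 8.2498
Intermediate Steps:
b = -48 (b = (4*3)*(-4) = 12*(-4) = -48)
V = -1/6103 (V = 1/(-6103) = -1/6103 ≈ -0.00016385)
v(t) = -33/4 (v(t) = 3/4 - 1*9 = 3*(¼) - 9 = ¾ - 9 = -33/4)
V - v(b) = -1/6103 - 1*(-33/4) = -1/6103 + 33/4 = 201395/24412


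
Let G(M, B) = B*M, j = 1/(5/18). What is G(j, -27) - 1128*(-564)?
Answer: 3180474/5 ≈ 6.3610e+5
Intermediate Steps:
j = 18/5 (j = 1/(5*(1/18)) = 1/(5/18) = 18/5 ≈ 3.6000)
G(j, -27) - 1128*(-564) = -27*18/5 - 1128*(-564) = -486/5 + 636192 = 3180474/5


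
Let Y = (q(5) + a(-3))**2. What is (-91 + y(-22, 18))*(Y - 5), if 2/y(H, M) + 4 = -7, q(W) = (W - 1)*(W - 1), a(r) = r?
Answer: -164492/11 ≈ -14954.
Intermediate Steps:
q(W) = (-1 + W)**2 (q(W) = (-1 + W)*(-1 + W) = (-1 + W)**2)
y(H, M) = -2/11 (y(H, M) = 2/(-4 - 7) = 2/(-11) = 2*(-1/11) = -2/11)
Y = 169 (Y = ((-1 + 5)**2 - 3)**2 = (4**2 - 3)**2 = (16 - 3)**2 = 13**2 = 169)
(-91 + y(-22, 18))*(Y - 5) = (-91 - 2/11)*(169 - 5) = -1003/11*164 = -164492/11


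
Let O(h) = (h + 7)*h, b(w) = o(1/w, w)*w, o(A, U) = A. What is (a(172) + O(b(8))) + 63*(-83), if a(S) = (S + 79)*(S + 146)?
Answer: 74597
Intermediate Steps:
a(S) = (79 + S)*(146 + S)
b(w) = 1 (b(w) = w/w = 1)
O(h) = h*(7 + h) (O(h) = (7 + h)*h = h*(7 + h))
(a(172) + O(b(8))) + 63*(-83) = ((11534 + 172² + 225*172) + 1*(7 + 1)) + 63*(-83) = ((11534 + 29584 + 38700) + 1*8) - 5229 = (79818 + 8) - 5229 = 79826 - 5229 = 74597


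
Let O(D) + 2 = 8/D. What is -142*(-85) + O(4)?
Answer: 12070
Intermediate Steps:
O(D) = -2 + 8/D
-142*(-85) + O(4) = -142*(-85) + (-2 + 8/4) = 12070 + (-2 + 8*(1/4)) = 12070 + (-2 + 2) = 12070 + 0 = 12070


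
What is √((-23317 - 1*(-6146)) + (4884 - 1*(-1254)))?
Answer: I*√11033 ≈ 105.04*I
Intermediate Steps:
√((-23317 - 1*(-6146)) + (4884 - 1*(-1254))) = √((-23317 + 6146) + (4884 + 1254)) = √(-17171 + 6138) = √(-11033) = I*√11033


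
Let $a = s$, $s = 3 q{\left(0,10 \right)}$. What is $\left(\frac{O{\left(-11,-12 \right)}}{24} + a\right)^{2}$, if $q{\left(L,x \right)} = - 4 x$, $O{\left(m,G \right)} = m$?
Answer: $\frac{8357881}{576} \approx 14510.0$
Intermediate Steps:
$s = -120$ ($s = 3 \left(\left(-4\right) 10\right) = 3 \left(-40\right) = -120$)
$a = -120$
$\left(\frac{O{\left(-11,-12 \right)}}{24} + a\right)^{2} = \left(- \frac{11}{24} - 120\right)^{2} = \left(- \frac{2891}{24}\right)^{2} = \frac{8357881}{576}$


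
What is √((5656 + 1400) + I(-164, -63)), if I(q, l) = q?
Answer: 2*√1723 ≈ 83.018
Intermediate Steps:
√((5656 + 1400) + I(-164, -63)) = √((5656 + 1400) - 164) = √(7056 - 164) = √6892 = 2*√1723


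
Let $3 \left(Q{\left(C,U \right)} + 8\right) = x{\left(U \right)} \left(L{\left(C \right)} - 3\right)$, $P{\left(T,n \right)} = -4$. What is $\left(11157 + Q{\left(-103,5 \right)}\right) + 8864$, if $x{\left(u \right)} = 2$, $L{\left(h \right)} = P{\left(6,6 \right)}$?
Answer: $\frac{60025}{3} \approx 20008.0$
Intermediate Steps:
$L{\left(h \right)} = -4$
$Q{\left(C,U \right)} = - \frac{38}{3}$ ($Q{\left(C,U \right)} = -8 + \frac{2 \left(-4 - 3\right)}{3} = -8 + \frac{2 \left(-7\right)}{3} = -8 + \frac{1}{3} \left(-14\right) = -8 - \frac{14}{3} = - \frac{38}{3}$)
$\left(11157 + Q{\left(-103,5 \right)}\right) + 8864 = \left(11157 - \frac{38}{3}\right) + 8864 = \frac{33433}{3} + 8864 = \frac{60025}{3}$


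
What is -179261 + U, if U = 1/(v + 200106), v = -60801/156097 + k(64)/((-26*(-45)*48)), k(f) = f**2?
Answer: -9826908579388146796/54818998999571 ≈ -1.7926e+5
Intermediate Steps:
v = -86725339/273950235 (v = -60801/156097 + 64**2/((-26*(-45)*48)) = -60801*1/156097 + 4096/((1170*48)) = -60801/156097 + 4096/56160 = -60801/156097 + 4096*(1/56160) = -60801/156097 + 128/1755 = -86725339/273950235 ≈ -0.31657)
U = 273950235/54818998999571 (U = 1/(-86725339/273950235 + 200106) = 1/(54818998999571/273950235) = 273950235/54818998999571 ≈ 4.9974e-6)
-179261 + U = -179261 + 273950235/54818998999571 = -9826908579388146796/54818998999571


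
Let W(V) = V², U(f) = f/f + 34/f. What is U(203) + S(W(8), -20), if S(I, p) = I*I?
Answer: 831725/203 ≈ 4097.2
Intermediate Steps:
U(f) = 1 + 34/f
S(I, p) = I²
U(203) + S(W(8), -20) = (34 + 203)/203 + (8²)² = (1/203)*237 + 64² = 237/203 + 4096 = 831725/203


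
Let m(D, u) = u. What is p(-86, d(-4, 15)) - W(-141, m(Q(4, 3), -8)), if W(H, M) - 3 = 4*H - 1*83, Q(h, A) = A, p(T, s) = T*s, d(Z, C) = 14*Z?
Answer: 5460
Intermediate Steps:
W(H, M) = -80 + 4*H (W(H, M) = 3 + (4*H - 1*83) = 3 + (4*H - 83) = 3 + (-83 + 4*H) = -80 + 4*H)
p(-86, d(-4, 15)) - W(-141, m(Q(4, 3), -8)) = -1204*(-4) - (-80 + 4*(-141)) = -86*(-56) - (-80 - 564) = 4816 - 1*(-644) = 4816 + 644 = 5460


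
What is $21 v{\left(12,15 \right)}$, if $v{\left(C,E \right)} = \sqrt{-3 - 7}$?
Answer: $21 i \sqrt{10} \approx 66.408 i$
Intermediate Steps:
$v{\left(C,E \right)} = i \sqrt{10}$ ($v{\left(C,E \right)} = \sqrt{-10} = i \sqrt{10}$)
$21 v{\left(12,15 \right)} = 21 i \sqrt{10}$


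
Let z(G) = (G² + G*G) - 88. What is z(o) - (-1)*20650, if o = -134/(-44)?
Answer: 4980493/242 ≈ 20581.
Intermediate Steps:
o = 67/22 (o = -134*(-1/44) = 67/22 ≈ 3.0455)
z(G) = -88 + 2*G² (z(G) = (G² + G²) - 88 = 2*G² - 88 = -88 + 2*G²)
z(o) - (-1)*20650 = (-88 + 2*(67/22)²) - (-1)*20650 = (-88 + 2*(4489/484)) - 1*(-20650) = (-88 + 4489/242) + 20650 = -16807/242 + 20650 = 4980493/242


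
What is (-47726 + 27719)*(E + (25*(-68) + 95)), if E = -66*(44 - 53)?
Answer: 20227077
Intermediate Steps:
E = 594 (E = -66*(-9) = 594)
(-47726 + 27719)*(E + (25*(-68) + 95)) = (-47726 + 27719)*(594 + (25*(-68) + 95)) = -20007*(594 + (-1700 + 95)) = -20007*(594 - 1605) = -20007*(-1011) = 20227077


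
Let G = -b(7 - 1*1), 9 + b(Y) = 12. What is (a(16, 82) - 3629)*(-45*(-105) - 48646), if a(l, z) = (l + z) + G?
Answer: 155216814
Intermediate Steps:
b(Y) = 3 (b(Y) = -9 + 12 = 3)
G = -3 (G = -1*3 = -3)
a(l, z) = -3 + l + z (a(l, z) = (l + z) - 3 = -3 + l + z)
(a(16, 82) - 3629)*(-45*(-105) - 48646) = ((-3 + 16 + 82) - 3629)*(-45*(-105) - 48646) = (95 - 3629)*(4725 - 48646) = -3534*(-43921) = 155216814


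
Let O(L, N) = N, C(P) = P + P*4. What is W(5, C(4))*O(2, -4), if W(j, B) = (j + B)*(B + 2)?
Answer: -2200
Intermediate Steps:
C(P) = 5*P (C(P) = P + 4*P = 5*P)
W(j, B) = (2 + B)*(B + j) (W(j, B) = (B + j)*(2 + B) = (2 + B)*(B + j))
W(5, C(4))*O(2, -4) = ((5*4)² + 2*(5*4) + 2*5 + (5*4)*5)*(-4) = (20² + 2*20 + 10 + 20*5)*(-4) = (400 + 40 + 10 + 100)*(-4) = 550*(-4) = -2200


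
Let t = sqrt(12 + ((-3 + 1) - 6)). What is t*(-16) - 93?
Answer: -125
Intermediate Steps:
t = 2 (t = sqrt(12 + (-2 - 6)) = sqrt(12 - 8) = sqrt(4) = 2)
t*(-16) - 93 = 2*(-16) - 93 = -32 - 93 = -125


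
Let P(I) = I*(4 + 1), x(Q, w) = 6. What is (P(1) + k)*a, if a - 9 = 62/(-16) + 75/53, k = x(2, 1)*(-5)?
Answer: -69325/424 ≈ -163.50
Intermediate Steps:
k = -30 (k = 6*(-5) = -30)
P(I) = 5*I (P(I) = I*5 = 5*I)
a = 2773/424 (a = 9 + (62/(-16) + 75/53) = 9 + (62*(-1/16) + 75*(1/53)) = 9 + (-31/8 + 75/53) = 9 - 1043/424 = 2773/424 ≈ 6.5401)
(P(1) + k)*a = (5*1 - 30)*(2773/424) = (5 - 30)*(2773/424) = -25*2773/424 = -69325/424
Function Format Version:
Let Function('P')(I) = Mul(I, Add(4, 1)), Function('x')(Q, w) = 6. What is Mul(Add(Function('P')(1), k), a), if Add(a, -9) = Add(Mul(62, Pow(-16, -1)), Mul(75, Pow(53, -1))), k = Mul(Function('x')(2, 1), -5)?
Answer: Rational(-69325, 424) ≈ -163.50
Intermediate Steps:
k = -30 (k = Mul(6, -5) = -30)
Function('P')(I) = Mul(5, I) (Function('P')(I) = Mul(I, 5) = Mul(5, I))
a = Rational(2773, 424) (a = Add(9, Add(Mul(62, Pow(-16, -1)), Mul(75, Pow(53, -1)))) = Add(9, Add(Mul(62, Rational(-1, 16)), Mul(75, Rational(1, 53)))) = Add(9, Add(Rational(-31, 8), Rational(75, 53))) = Add(9, Rational(-1043, 424)) = Rational(2773, 424) ≈ 6.5401)
Mul(Add(Function('P')(1), k), a) = Mul(Add(Mul(5, 1), -30), Rational(2773, 424)) = Mul(Add(5, -30), Rational(2773, 424)) = Mul(-25, Rational(2773, 424)) = Rational(-69325, 424)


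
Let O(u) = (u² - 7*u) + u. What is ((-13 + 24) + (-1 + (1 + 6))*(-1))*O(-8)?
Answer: 560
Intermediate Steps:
O(u) = u² - 6*u
((-13 + 24) + (-1 + (1 + 6))*(-1))*O(-8) = ((-13 + 24) + (-1 + (1 + 6))*(-1))*(-8*(-6 - 8)) = (11 + (-1 + 7)*(-1))*(-8*(-14)) = (11 + 6*(-1))*112 = (11 - 6)*112 = 5*112 = 560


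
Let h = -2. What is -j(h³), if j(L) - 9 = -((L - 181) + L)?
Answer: -206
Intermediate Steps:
j(L) = 190 - 2*L (j(L) = 9 - ((L - 181) + L) = 9 - ((-181 + L) + L) = 9 - (-181 + 2*L) = 9 + (181 - 2*L) = 190 - 2*L)
-j(h³) = -(190 - 2*(-2)³) = -(190 - 2*(-8)) = -(190 + 16) = -1*206 = -206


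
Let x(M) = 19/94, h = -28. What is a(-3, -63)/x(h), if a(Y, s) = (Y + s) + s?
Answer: -12126/19 ≈ -638.21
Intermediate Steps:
x(M) = 19/94 (x(M) = 19*(1/94) = 19/94)
a(Y, s) = Y + 2*s
a(-3, -63)/x(h) = (-3 + 2*(-63))/(19/94) = (-3 - 126)*(94/19) = -129*94/19 = -12126/19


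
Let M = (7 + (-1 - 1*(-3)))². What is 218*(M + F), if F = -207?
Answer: -27468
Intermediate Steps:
M = 81 (M = (7 + (-1 + 3))² = (7 + 2)² = 9² = 81)
218*(M + F) = 218*(81 - 207) = 218*(-126) = -27468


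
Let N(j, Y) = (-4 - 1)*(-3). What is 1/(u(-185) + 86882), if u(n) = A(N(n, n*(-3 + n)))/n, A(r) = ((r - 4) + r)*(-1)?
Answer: 185/16073196 ≈ 1.1510e-5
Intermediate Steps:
N(j, Y) = 15 (N(j, Y) = -5*(-3) = 15)
A(r) = 4 - 2*r (A(r) = ((-4 + r) + r)*(-1) = (-4 + 2*r)*(-1) = 4 - 2*r)
u(n) = -26/n (u(n) = (4 - 2*15)/n = (4 - 30)/n = -26/n)
1/(u(-185) + 86882) = 1/(-26/(-185) + 86882) = 1/(-26*(-1/185) + 86882) = 1/(26/185 + 86882) = 1/(16073196/185) = 185/16073196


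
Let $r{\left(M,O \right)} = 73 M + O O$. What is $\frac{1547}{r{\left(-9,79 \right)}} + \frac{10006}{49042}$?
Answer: $\frac{65870739}{136925264} \approx 0.48107$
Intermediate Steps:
$r{\left(M,O \right)} = O^{2} + 73 M$ ($r{\left(M,O \right)} = 73 M + O^{2} = O^{2} + 73 M$)
$\frac{1547}{r{\left(-9,79 \right)}} + \frac{10006}{49042} = \frac{1547}{79^{2} + 73 \left(-9\right)} + \frac{10006}{49042} = \frac{1547}{6241 - 657} + 10006 \cdot \frac{1}{49042} = \frac{1547}{5584} + \frac{5003}{24521} = \frac{65870739}{136925264}$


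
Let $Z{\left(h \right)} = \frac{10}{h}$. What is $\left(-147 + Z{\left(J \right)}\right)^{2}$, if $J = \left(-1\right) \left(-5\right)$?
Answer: $21025$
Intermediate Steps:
$J = 5$
$\left(-147 + Z{\left(J \right)}\right)^{2} = \left(-147 + \frac{10}{5}\right)^{2} = \left(-147 + 10 \cdot \frac{1}{5}\right)^{2} = \left(-147 + 2\right)^{2} = \left(-145\right)^{2} = 21025$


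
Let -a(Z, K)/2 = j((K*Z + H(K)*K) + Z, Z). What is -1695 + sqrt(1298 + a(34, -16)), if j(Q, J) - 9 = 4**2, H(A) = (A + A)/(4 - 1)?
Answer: -1695 + 4*sqrt(78) ≈ -1659.7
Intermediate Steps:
H(A) = 2*A/3 (H(A) = (2*A)/3 = (2*A)*(1/3) = 2*A/3)
j(Q, J) = 25 (j(Q, J) = 9 + 4**2 = 9 + 16 = 25)
a(Z, K) = -50 (a(Z, K) = -2*25 = -50)
-1695 + sqrt(1298 + a(34, -16)) = -1695 + sqrt(1298 - 50) = -1695 + sqrt(1248) = -1695 + 4*sqrt(78)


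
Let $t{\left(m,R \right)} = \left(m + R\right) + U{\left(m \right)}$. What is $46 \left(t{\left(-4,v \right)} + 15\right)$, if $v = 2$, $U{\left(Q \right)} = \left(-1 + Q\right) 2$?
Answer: $138$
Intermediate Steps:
$U{\left(Q \right)} = -2 + 2 Q$
$t{\left(m,R \right)} = -2 + R + 3 m$ ($t{\left(m,R \right)} = \left(m + R\right) + \left(-2 + 2 m\right) = \left(R + m\right) + \left(-2 + 2 m\right) = -2 + R + 3 m$)
$46 \left(t{\left(-4,v \right)} + 15\right) = 46 \left(\left(-2 + 2 + 3 \left(-4\right)\right) + 15\right) = 46 \left(\left(-2 + 2 - 12\right) + 15\right) = 46 \left(-12 + 15\right) = 46 \cdot 3 = 138$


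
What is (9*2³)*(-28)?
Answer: -2016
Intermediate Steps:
(9*2³)*(-28) = (9*8)*(-28) = 72*(-28) = -2016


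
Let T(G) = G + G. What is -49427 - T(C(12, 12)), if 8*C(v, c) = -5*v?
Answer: -49412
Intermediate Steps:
C(v, c) = -5*v/8 (C(v, c) = (-5*v)/8 = -5*v/8)
T(G) = 2*G
-49427 - T(C(12, 12)) = -49427 - 2*(-5/8*12) = -49427 - 2*(-15)/2 = -49427 - 1*(-15) = -49427 + 15 = -49412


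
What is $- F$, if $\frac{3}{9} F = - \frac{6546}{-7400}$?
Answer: $- \frac{9819}{3700} \approx -2.6538$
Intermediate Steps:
$F = \frac{9819}{3700}$ ($F = 3 \left(- \frac{6546}{-7400}\right) = 3 \left(\left(-6546\right) \left(- \frac{1}{7400}\right)\right) = 3 \cdot \frac{3273}{3700} = \frac{9819}{3700} \approx 2.6538$)
$- F = \left(-1\right) \frac{9819}{3700} = - \frac{9819}{3700}$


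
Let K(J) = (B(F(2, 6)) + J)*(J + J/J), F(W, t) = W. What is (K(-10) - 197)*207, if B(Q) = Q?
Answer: -25875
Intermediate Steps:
K(J) = (1 + J)*(2 + J) (K(J) = (2 + J)*(J + J/J) = (2 + J)*(J + 1) = (2 + J)*(1 + J) = (1 + J)*(2 + J))
(K(-10) - 197)*207 = ((2 + (-10)² + 3*(-10)) - 197)*207 = ((2 + 100 - 30) - 197)*207 = (72 - 197)*207 = -125*207 = -25875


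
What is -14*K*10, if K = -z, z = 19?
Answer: 2660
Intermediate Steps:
K = -19 (K = -1*19 = -19)
-14*K*10 = -14*(-19)*10 = 266*10 = 2660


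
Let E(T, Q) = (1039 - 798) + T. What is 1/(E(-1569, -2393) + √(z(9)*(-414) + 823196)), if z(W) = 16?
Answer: -332/236753 - √204143/473506 ≈ -0.0023565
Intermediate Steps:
E(T, Q) = 241 + T
1/(E(-1569, -2393) + √(z(9)*(-414) + 823196)) = 1/((241 - 1569) + √(16*(-414) + 823196)) = 1/(-1328 + √(-6624 + 823196)) = 1/(-1328 + √816572) = 1/(-1328 + 2*√204143)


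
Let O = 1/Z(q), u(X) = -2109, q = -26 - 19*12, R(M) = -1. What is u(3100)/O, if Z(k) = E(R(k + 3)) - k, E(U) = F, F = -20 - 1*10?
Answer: -472416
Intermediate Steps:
q = -254 (q = -26 - 228 = -254)
F = -30 (F = -20 - 10 = -30)
E(U) = -30
Z(k) = -30 - k
O = 1/224 (O = 1/(-30 - 1*(-254)) = 1/(-30 + 254) = 1/224 ≈ 0.0044643)
u(3100)/O = -2109/1/224 = -2109*224 = -472416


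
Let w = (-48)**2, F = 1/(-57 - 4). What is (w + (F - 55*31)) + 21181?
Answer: 1328579/61 ≈ 21780.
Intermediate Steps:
F = -1/61 (F = 1/(-61) = -1/61 ≈ -0.016393)
w = 2304
(w + (F - 55*31)) + 21181 = (2304 + (-1/61 - 55*31)) + 21181 = (2304 + (-1/61 - 1705)) + 21181 = (2304 - 104006/61) + 21181 = 36538/61 + 21181 = 1328579/61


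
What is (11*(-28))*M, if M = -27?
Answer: 8316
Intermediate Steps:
(11*(-28))*M = (11*(-28))*(-27) = -308*(-27) = 8316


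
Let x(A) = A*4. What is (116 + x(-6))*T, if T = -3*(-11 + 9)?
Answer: 552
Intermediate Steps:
T = 6 (T = -3*(-2) = 6)
x(A) = 4*A
(116 + x(-6))*T = (116 + 4*(-6))*6 = (116 - 24)*6 = 92*6 = 552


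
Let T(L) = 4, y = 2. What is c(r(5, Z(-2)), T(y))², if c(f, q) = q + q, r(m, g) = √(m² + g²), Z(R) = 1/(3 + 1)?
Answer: 64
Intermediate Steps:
Z(R) = ¼ (Z(R) = 1/4 = ¼)
r(m, g) = √(g² + m²)
c(f, q) = 2*q
c(r(5, Z(-2)), T(y))² = (2*4)² = 8² = 64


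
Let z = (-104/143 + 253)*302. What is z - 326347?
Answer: -2751767/11 ≈ -2.5016e+5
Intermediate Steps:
z = 838050/11 (z = (-104*1/143 + 253)*302 = (-8/11 + 253)*302 = (2775/11)*302 = 838050/11 ≈ 76186.)
z - 326347 = 838050/11 - 326347 = -2751767/11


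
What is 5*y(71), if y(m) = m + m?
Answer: 710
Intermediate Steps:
y(m) = 2*m
5*y(71) = 5*(2*71) = 5*142 = 710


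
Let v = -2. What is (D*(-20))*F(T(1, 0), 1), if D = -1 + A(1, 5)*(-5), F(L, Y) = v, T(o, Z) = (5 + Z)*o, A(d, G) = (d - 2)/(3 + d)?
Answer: 10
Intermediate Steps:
A(d, G) = (-2 + d)/(3 + d)
T(o, Z) = o*(5 + Z)
F(L, Y) = -2
D = ¼ (D = -1 + ((-2 + 1)/(3 + 1))*(-5) = -1 + (-1/4)*(-5) = -1 + ((¼)*(-1))*(-5) = -1 - ¼*(-5) = -1 + 5/4 = ¼ ≈ 0.25000)
(D*(-20))*F(T(1, 0), 1) = ((¼)*(-20))*(-2) = -5*(-2) = 10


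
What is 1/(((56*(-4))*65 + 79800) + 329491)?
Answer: 1/394731 ≈ 2.5334e-6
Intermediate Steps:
1/(((56*(-4))*65 + 79800) + 329491) = 1/((-224*65 + 79800) + 329491) = 1/((-14560 + 79800) + 329491) = 1/(65240 + 329491) = 1/394731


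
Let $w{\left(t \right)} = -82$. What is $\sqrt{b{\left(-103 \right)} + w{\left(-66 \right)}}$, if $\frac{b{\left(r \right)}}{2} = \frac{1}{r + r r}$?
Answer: $\frac{i \sqrt{2262703485}}{5253} \approx 9.0554 i$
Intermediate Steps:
$b{\left(r \right)} = \frac{2}{r + r^{2}}$ ($b{\left(r \right)} = \frac{2}{r + r r} = \frac{2}{r + r^{2}}$)
$\sqrt{b{\left(-103 \right)} + w{\left(-66 \right)}} = \sqrt{\frac{2}{\left(-103\right) \left(1 - 103\right)} - 82} = \sqrt{2 \left(- \frac{1}{103}\right) \frac{1}{-102} - 82} = \sqrt{2 \left(- \frac{1}{103}\right) \left(- \frac{1}{102}\right) - 82} = \sqrt{\frac{1}{5253} - 82} = \sqrt{- \frac{430745}{5253}} = \frac{i \sqrt{2262703485}}{5253}$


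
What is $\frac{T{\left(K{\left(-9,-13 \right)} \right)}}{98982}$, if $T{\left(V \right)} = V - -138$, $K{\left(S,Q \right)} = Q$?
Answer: $\frac{125}{98982} \approx 0.0012629$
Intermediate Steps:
$T{\left(V \right)} = 138 + V$ ($T{\left(V \right)} = V + 138 = 138 + V$)
$\frac{T{\left(K{\left(-9,-13 \right)} \right)}}{98982} = \frac{138 - 13}{98982} = 125 \cdot \frac{1}{98982} = \frac{125}{98982}$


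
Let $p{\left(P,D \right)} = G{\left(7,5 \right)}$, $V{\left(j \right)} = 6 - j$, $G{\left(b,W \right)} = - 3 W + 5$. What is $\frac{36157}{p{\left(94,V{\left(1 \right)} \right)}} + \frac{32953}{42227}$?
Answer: $- \frac{1526472109}{422270} \approx -3614.9$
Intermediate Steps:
$G{\left(b,W \right)} = 5 - 3 W$
$p{\left(P,D \right)} = -10$ ($p{\left(P,D \right)} = 5 - 15 = -10$)
$\frac{36157}{p{\left(94,V{\left(1 \right)} \right)}} + \frac{32953}{42227} = \frac{36157}{-10} + \frac{32953}{42227} = 36157 \left(- \frac{1}{10}\right) + 32953 \cdot \frac{1}{42227} = - \frac{36157}{10} + \frac{32953}{42227} = - \frac{1526472109}{422270}$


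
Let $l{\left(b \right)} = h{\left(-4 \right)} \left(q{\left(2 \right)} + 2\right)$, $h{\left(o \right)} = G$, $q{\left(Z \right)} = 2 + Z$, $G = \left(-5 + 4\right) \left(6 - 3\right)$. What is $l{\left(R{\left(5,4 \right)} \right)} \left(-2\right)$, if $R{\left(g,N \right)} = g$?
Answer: $36$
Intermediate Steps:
$G = -3$ ($G = \left(-1\right) 3 = -3$)
$h{\left(o \right)} = -3$
$l{\left(b \right)} = -18$ ($l{\left(b \right)} = - 3 \left(\left(2 + 2\right) + 2\right) = - 3 \left(4 + 2\right) = \left(-3\right) 6 = -18$)
$l{\left(R{\left(5,4 \right)} \right)} \left(-2\right) = \left(-18\right) \left(-2\right) = 36$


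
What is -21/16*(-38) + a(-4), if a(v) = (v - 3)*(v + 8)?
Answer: 175/8 ≈ 21.875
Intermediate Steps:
a(v) = (-3 + v)*(8 + v)
-21/16*(-38) + a(-4) = -21/16*(-38) + (-24 + (-4)² + 5*(-4)) = -21*1/16*(-38) + (-24 + 16 - 20) = -21/16*(-38) - 28 = 399/8 - 28 = 175/8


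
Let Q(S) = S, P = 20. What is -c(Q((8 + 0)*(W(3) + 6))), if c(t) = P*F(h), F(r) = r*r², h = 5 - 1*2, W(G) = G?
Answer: -540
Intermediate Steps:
h = 3 (h = 5 - 2 = 3)
F(r) = r³
c(t) = 540 (c(t) = 20*3³ = 20*27 = 540)
-c(Q((8 + 0)*(W(3) + 6))) = -1*540 = -540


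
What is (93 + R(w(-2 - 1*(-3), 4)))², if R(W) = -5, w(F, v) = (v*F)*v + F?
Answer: 7744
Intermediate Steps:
w(F, v) = F + F*v² (w(F, v) = (F*v)*v + F = F*v² + F = F + F*v²)
(93 + R(w(-2 - 1*(-3), 4)))² = (93 - 5)² = 88² = 7744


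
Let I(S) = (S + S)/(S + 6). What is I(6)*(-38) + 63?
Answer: 25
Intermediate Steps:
I(S) = 2*S/(6 + S) (I(S) = (2*S)/(6 + S) = 2*S/(6 + S))
I(6)*(-38) + 63 = (2*6/(6 + 6))*(-38) + 63 = (2*6/12)*(-38) + 63 = (2*6*(1/12))*(-38) + 63 = 1*(-38) + 63 = -38 + 63 = 25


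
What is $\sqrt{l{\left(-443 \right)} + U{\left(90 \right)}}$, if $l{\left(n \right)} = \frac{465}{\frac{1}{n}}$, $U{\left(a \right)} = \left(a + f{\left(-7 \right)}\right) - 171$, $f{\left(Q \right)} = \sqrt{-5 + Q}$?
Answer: $\sqrt{-206076 + 2 i \sqrt{3}} \approx 0.004 + 453.96 i$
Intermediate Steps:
$U{\left(a \right)} = -171 + a + 2 i \sqrt{3}$ ($U{\left(a \right)} = \left(a + \sqrt{-5 - 7}\right) - 171 = \left(a + \sqrt{-12}\right) - 171 = \left(a + 2 i \sqrt{3}\right) - 171 = -171 + a + 2 i \sqrt{3}$)
$l{\left(n \right)} = 465 n$
$\sqrt{l{\left(-443 \right)} + U{\left(90 \right)}} = \sqrt{465 \left(-443\right) + \left(-171 + 90 + 2 i \sqrt{3}\right)} = \sqrt{-205995 - \left(81 - 2 i \sqrt{3}\right)} = \sqrt{-206076 + 2 i \sqrt{3}}$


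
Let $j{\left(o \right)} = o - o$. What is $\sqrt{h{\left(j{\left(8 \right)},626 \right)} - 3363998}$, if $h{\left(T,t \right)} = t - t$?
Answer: $i \sqrt{3363998} \approx 1834.1 i$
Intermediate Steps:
$j{\left(o \right)} = 0$
$h{\left(T,t \right)} = 0$
$\sqrt{h{\left(j{\left(8 \right)},626 \right)} - 3363998} = \sqrt{0 - 3363998} = \sqrt{-3363998} = i \sqrt{3363998}$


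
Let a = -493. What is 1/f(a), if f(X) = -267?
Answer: -1/267 ≈ -0.0037453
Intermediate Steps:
1/f(a) = 1/(-267) = -1/267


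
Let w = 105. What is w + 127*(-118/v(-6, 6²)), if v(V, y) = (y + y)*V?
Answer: 30173/216 ≈ 139.69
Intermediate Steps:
v(V, y) = 2*V*y (v(V, y) = (2*y)*V = 2*V*y)
w + 127*(-118/v(-6, 6²)) = 105 + 127*(-118/(2*(-6)*6²)) = 105 + 127*(-118/(2*(-6)*36)) = 105 + 127*(-118/(-432)) = 105 + 127*(-118*(-1/432)) = 105 + 127*(59/216) = 105 + 7493/216 = 30173/216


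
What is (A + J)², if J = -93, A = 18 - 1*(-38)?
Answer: 1369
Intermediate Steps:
A = 56 (A = 18 + 38 = 56)
(A + J)² = (56 - 93)² = (-37)² = 1369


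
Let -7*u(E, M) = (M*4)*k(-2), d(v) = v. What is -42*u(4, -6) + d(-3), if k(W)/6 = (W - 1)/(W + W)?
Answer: -651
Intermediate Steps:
k(W) = 3*(-1 + W)/W (k(W) = 6*((W - 1)/(W + W)) = 6*((-1 + W)/((2*W))) = 6*((-1 + W)*(1/(2*W))) = 6*((-1 + W)/(2*W)) = 3*(-1 + W)/W)
u(E, M) = -18*M/7 (u(E, M) = -M*4*(3 - 3/(-2))/7 = -4*M*(3 - 3*(-½))/7 = -4*M*(3 + 3/2)/7 = -4*M*9/(7*2) = -18*M/7)
-42*u(4, -6) + d(-3) = -(-108)*(-6) - 3 = -42*108/7 - 3 = -648 - 3 = -651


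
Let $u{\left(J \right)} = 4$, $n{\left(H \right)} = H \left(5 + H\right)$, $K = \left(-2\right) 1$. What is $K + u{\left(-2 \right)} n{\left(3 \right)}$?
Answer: $94$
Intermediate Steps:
$K = -2$
$K + u{\left(-2 \right)} n{\left(3 \right)} = -2 + 4 \cdot 3 \left(5 + 3\right) = -2 + 4 \cdot 3 \cdot 8 = -2 + 4 \cdot 24 = -2 + 96 = 94$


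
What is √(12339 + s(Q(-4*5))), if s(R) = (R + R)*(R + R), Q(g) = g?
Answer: √13939 ≈ 118.06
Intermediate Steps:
s(R) = 4*R² (s(R) = (2*R)*(2*R) = 4*R²)
√(12339 + s(Q(-4*5))) = √(12339 + 4*(-4*5)²) = √(12339 + 4*(-20)²) = √(12339 + 4*400) = √(12339 + 1600) = √13939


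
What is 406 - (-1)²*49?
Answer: 357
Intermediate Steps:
406 - (-1)²*49 = 406 - 49 = 357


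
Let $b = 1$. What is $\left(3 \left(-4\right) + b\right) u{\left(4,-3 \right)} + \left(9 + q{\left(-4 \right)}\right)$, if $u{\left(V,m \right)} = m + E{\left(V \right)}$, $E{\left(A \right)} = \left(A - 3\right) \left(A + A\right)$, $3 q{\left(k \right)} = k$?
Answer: $- \frac{142}{3} \approx -47.333$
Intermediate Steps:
$q{\left(k \right)} = \frac{k}{3}$
$E{\left(A \right)} = 2 A \left(-3 + A\right)$ ($E{\left(A \right)} = \left(-3 + A\right) 2 A = 2 A \left(-3 + A\right)$)
$u{\left(V,m \right)} = m + 2 V \left(-3 + V\right)$
$\left(3 \left(-4\right) + b\right) u{\left(4,-3 \right)} + \left(9 + q{\left(-4 \right)}\right) = \left(3 \left(-4\right) + 1\right) \left(-3 + 2 \cdot 4 \left(-3 + 4\right)\right) + \left(9 + \frac{1}{3} \left(-4\right)\right) = \left(-12 + 1\right) \left(-3 + 2 \cdot 4 \cdot 1\right) + \left(9 - \frac{4}{3}\right) = - 11 \left(-3 + 8\right) + \frac{23}{3} = \left(-11\right) 5 + \frac{23}{3} = -55 + \frac{23}{3} = - \frac{142}{3}$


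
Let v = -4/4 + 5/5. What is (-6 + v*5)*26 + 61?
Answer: -95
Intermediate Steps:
v = 0 (v = -4*¼ + 5*(⅕) = -1 + 1 = 0)
(-6 + v*5)*26 + 61 = (-6 + 0*5)*26 + 61 = (-6 + 0)*26 + 61 = -6*26 + 61 = -156 + 61 = -95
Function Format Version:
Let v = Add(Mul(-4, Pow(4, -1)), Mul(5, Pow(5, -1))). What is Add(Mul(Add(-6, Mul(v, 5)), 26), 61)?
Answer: -95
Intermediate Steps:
v = 0 (v = Add(Mul(-4, Rational(1, 4)), Mul(5, Rational(1, 5))) = Add(-1, 1) = 0)
Add(Mul(Add(-6, Mul(v, 5)), 26), 61) = Add(Mul(Add(-6, Mul(0, 5)), 26), 61) = Add(Mul(Add(-6, 0), 26), 61) = Add(Mul(-6, 26), 61) = Add(-156, 61) = -95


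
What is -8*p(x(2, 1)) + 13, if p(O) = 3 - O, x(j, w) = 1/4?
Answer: -9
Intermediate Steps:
x(j, w) = ¼
-8*p(x(2, 1)) + 13 = -8*(3 - 1*¼) + 13 = -8*(3 - ¼) + 13 = -8*11/4 + 13 = -22 + 13 = -9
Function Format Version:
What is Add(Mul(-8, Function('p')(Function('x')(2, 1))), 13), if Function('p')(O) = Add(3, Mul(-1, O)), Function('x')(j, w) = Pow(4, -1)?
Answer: -9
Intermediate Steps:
Function('x')(j, w) = Rational(1, 4)
Add(Mul(-8, Function('p')(Function('x')(2, 1))), 13) = Add(Mul(-8, Add(3, Mul(-1, Rational(1, 4)))), 13) = Add(Mul(-8, Add(3, Rational(-1, 4))), 13) = Add(Mul(-8, Rational(11, 4)), 13) = Add(-22, 13) = -9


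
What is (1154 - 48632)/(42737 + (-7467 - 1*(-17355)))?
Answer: -47478/52625 ≈ -0.90219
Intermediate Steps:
(1154 - 48632)/(42737 + (-7467 - 1*(-17355))) = -47478/(42737 + (-7467 + 17355)) = -47478/(42737 + 9888) = -47478/52625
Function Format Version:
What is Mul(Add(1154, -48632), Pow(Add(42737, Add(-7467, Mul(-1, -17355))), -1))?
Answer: Rational(-47478, 52625) ≈ -0.90219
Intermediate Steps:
Mul(Add(1154, -48632), Pow(Add(42737, Add(-7467, Mul(-1, -17355))), -1)) = Mul(-47478, Pow(Add(42737, Add(-7467, 17355)), -1)) = Mul(-47478, Pow(Add(42737, 9888), -1)) = Mul(-47478, Pow(52625, -1)) = Mul(-47478, Rational(1, 52625)) = Rational(-47478, 52625)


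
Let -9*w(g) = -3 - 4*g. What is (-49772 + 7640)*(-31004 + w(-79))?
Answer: 3923177356/3 ≈ 1.3077e+9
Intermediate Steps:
w(g) = 1/3 + 4*g/9 (w(g) = -(-3 - 4*g)/9 = 1/3 + 4*g/9)
(-49772 + 7640)*(-31004 + w(-79)) = (-49772 + 7640)*(-31004 + (1/3 + (4/9)*(-79))) = -42132*(-31004 + (1/3 - 316/9)) = -42132*(-31004 - 313/9) = -42132*(-279349/9) = 3923177356/3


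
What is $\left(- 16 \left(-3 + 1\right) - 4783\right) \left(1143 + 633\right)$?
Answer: $-8437776$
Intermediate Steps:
$\left(- 16 \left(-3 + 1\right) - 4783\right) \left(1143 + 633\right) = \left(\left(-16\right) \left(-2\right) - 4783\right) 1776 = \left(32 - 4783\right) 1776 = \left(-4751\right) 1776 = -8437776$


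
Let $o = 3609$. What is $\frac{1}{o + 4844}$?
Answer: $\frac{1}{8453} \approx 0.0001183$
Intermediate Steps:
$\frac{1}{o + 4844} = \frac{1}{3609 + 4844} = \frac{1}{8453}$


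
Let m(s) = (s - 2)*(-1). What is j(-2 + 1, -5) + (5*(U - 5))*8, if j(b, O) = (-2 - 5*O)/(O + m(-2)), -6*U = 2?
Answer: -709/3 ≈ -236.33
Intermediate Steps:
U = -1/3 (U = -1/6*2 = -1/3 ≈ -0.33333)
m(s) = 2 - s (m(s) = (-2 + s)*(-1) = 2 - s)
j(b, O) = (-2 - 5*O)/(4 + O) (j(b, O) = (-2 - 5*O)/(O + (2 - 1*(-2))) = (-2 - 5*O)/(O + (2 + 2)) = (-2 - 5*O)/(O + 4) = (-2 - 5*O)/(4 + O))
j(-2 + 1, -5) + (5*(U - 5))*8 = (-2 - 5*(-5))/(4 - 5) + (5*(-1/3 - 5))*8 = (-2 + 25)/(-1) + (5*(-16/3))*8 = -1*23 - 80/3*8 = -23 - 640/3 = -709/3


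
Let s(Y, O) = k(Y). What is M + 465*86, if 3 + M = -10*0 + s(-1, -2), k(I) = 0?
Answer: 39987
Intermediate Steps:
s(Y, O) = 0
M = -3 (M = -3 + (-10*0 + 0) = -3 + (0 + 0) = -3 + 0 = -3)
M + 465*86 = -3 + 465*86 = -3 + 39990 = 39987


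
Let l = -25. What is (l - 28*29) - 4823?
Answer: -5660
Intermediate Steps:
(l - 28*29) - 4823 = (-25 - 28*29) - 4823 = (-25 - 812) - 4823 = -837 - 4823 = -5660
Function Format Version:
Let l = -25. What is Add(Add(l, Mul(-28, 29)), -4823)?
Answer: -5660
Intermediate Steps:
Add(Add(l, Mul(-28, 29)), -4823) = Add(Add(-25, Mul(-28, 29)), -4823) = Add(Add(-25, -812), -4823) = Add(-837, -4823) = -5660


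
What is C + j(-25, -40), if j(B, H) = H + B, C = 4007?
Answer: 3942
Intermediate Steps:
j(B, H) = B + H
C + j(-25, -40) = 4007 + (-25 - 40) = 4007 - 65 = 3942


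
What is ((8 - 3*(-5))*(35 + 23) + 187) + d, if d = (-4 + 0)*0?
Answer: 1521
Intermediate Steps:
d = 0 (d = -4*0 = 0)
((8 - 3*(-5))*(35 + 23) + 187) + d = ((8 - 3*(-5))*(35 + 23) + 187) + 0 = ((8 + 15)*58 + 187) + 0 = (23*58 + 187) + 0 = (1334 + 187) + 0 = 1521 + 0 = 1521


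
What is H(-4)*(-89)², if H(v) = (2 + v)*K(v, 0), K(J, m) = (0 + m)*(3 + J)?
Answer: 0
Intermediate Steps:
K(J, m) = m*(3 + J)
H(v) = 0 (H(v) = (2 + v)*(0*(3 + v)) = (2 + v)*0 = 0)
H(-4)*(-89)² = 0*(-89)² = 0*7921 = 0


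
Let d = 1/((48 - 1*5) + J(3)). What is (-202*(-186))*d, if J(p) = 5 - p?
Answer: 12524/15 ≈ 834.93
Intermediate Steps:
d = 1/45 (d = 1/((48 - 1*5) + (5 - 1*3)) = 1/((48 - 5) + (5 - 3)) = 1/(43 + 2) = 1/45 ≈ 0.022222)
(-202*(-186))*d = -202*(-186)*(1/45) = 37572*(1/45) = 12524/15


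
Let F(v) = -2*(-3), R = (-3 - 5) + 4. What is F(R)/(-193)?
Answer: -6/193 ≈ -0.031088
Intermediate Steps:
R = -4 (R = -8 + 4 = -4)
F(v) = 6
F(R)/(-193) = 6/(-193) = 6*(-1/193) = -6/193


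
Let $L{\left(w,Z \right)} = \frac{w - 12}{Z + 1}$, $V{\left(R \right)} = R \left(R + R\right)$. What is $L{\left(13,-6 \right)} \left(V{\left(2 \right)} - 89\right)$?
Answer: $\frac{81}{5} \approx 16.2$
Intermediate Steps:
$V{\left(R \right)} = 2 R^{2}$ ($V{\left(R \right)} = R 2 R = 2 R^{2}$)
$L{\left(w,Z \right)} = \frac{-12 + w}{1 + Z}$
$L{\left(13,-6 \right)} \left(V{\left(2 \right)} - 89\right) = \frac{-12 + 13}{1 - 6} \left(2 \cdot 2^{2} - 89\right) = \frac{1}{-5} \cdot 1 \left(2 \cdot 4 - 89\right) = \left(- \frac{1}{5}\right) 1 \left(8 - 89\right) = \left(- \frac{1}{5}\right) \left(-81\right) = \frac{81}{5}$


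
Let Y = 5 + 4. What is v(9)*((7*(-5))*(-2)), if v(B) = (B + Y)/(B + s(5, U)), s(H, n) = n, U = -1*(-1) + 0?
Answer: 126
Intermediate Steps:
U = 1 (U = 1 + 0 = 1)
Y = 9
v(B) = (9 + B)/(1 + B) (v(B) = (B + 9)/(B + 1) = (9 + B)/(1 + B))
v(9)*((7*(-5))*(-2)) = ((9 + 9)/(1 + 9))*((7*(-5))*(-2)) = (18/10)*(-35*(-2)) = ((1/10)*18)*70 = (9/5)*70 = 126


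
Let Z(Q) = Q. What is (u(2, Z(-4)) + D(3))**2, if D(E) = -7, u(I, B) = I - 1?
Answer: 36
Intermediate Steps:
u(I, B) = -1 + I
(u(2, Z(-4)) + D(3))**2 = ((-1 + 2) - 7)**2 = (1 - 7)**2 = (-6)**2 = 36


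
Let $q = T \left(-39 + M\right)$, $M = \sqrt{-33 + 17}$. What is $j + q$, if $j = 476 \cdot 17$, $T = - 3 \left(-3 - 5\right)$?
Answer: $7156 + 96 i \approx 7156.0 + 96.0 i$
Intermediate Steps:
$T = 24$ ($T = \left(-3\right) \left(-8\right) = 24$)
$M = 4 i$ ($M = \sqrt{-16} = 4 i \approx 4.0 i$)
$j = 8092$
$q = -936 + 96 i$ ($q = 24 \left(-39 + 4 i\right) = -936 + 96 i \approx -936.0 + 96.0 i$)
$j + q = 8092 - \left(936 - 96 i\right) = 7156 + 96 i$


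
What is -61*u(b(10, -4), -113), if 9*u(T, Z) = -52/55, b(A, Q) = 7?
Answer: 3172/495 ≈ 6.4081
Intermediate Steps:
u(T, Z) = -52/495 (u(T, Z) = (-52/55)/9 = (-52*1/55)/9 = (⅑)*(-52/55) = -52/495)
-61*u(b(10, -4), -113) = -61*(-52/495) = 3172/495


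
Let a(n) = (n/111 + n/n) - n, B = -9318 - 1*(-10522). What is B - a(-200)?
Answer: 111533/111 ≈ 1004.8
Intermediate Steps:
B = 1204 (B = -9318 + 10522 = 1204)
a(n) = 1 - 110*n/111 (a(n) = (n*(1/111) + 1) - n = (n/111 + 1) - n = (1 + n/111) - n = 1 - 110*n/111)
B - a(-200) = 1204 - (1 - 110/111*(-200)) = 1204 - (1 + 22000/111) = 1204 - 1*22111/111 = 1204 - 22111/111 = 111533/111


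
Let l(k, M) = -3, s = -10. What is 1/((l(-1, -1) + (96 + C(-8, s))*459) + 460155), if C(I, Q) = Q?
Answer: 1/499626 ≈ 2.0015e-6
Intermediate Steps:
1/((l(-1, -1) + (96 + C(-8, s))*459) + 460155) = 1/((-3 + (96 - 10)*459) + 460155) = 1/((-3 + 86*459) + 460155) = 1/((-3 + 39474) + 460155) = 1/(39471 + 460155) = 1/499626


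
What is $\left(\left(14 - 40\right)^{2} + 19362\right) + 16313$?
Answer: $36351$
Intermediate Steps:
$\left(\left(14 - 40\right)^{2} + 19362\right) + 16313 = \left(\left(-26\right)^{2} + 19362\right) + 16313 = \left(676 + 19362\right) + 16313 = 20038 + 16313 = 36351$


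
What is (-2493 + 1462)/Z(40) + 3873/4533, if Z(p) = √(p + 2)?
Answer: 1291/1511 - 1031*√42/42 ≈ -158.23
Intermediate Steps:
Z(p) = √(2 + p)
(-2493 + 1462)/Z(40) + 3873/4533 = (-2493 + 1462)/(√(2 + 40)) + 3873/4533 = -1031*√42/42 + 3873*(1/4533) = -1031*√42/42 + 1291/1511 = 1291/1511 - 1031*√42/42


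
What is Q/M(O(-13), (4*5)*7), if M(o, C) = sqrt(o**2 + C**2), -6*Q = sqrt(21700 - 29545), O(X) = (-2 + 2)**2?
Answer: -I*sqrt(7845)/840 ≈ -0.10544*I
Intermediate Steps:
O(X) = 0 (O(X) = 0**2 = 0)
Q = -I*sqrt(7845)/6 (Q = -sqrt(21700 - 29545)/6 = -I*sqrt(7845)/6 ≈ -14.762*I)
M(o, C) = sqrt(C**2 + o**2)
Q/M(O(-13), (4*5)*7) = (-I*sqrt(7845)/6)/(sqrt(((4*5)*7)**2 + 0**2)) = (-I*sqrt(7845)/6)/(sqrt((20*7)**2 + 0)) = (-I*sqrt(7845)/6)/(sqrt(140**2 + 0)) = (-I*sqrt(7845)/6)/(sqrt(19600 + 0)) = (-I*sqrt(7845)/6)/(sqrt(19600)) = -I*sqrt(7845)/6/140 = -I*sqrt(7845)/6*(1/140) = -I*sqrt(7845)/840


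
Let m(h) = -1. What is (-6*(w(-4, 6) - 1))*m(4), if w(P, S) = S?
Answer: 30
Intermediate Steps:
(-6*(w(-4, 6) - 1))*m(4) = -6*(6 - 1)*(-1) = -6*5*(-1) = -30*(-1) = 30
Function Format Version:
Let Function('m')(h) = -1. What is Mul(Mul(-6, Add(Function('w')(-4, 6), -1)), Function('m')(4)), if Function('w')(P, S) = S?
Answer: 30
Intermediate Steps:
Mul(Mul(-6, Add(Function('w')(-4, 6), -1)), Function('m')(4)) = Mul(Mul(-6, Add(6, -1)), -1) = Mul(Mul(-6, 5), -1) = Mul(-30, -1) = 30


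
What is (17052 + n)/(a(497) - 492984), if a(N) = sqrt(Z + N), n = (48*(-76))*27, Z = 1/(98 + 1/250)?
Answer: 983729578540896/5954557015319009 + 81444*sqrt(298354728747)/5954557015319009 ≈ 0.16521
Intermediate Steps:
Z = 250/24501 (Z = 1/(98 + 1/250) = 1/(24501/250) = 250/24501 ≈ 0.010204)
n = -98496 (n = -3648*27 = -98496)
a(N) = sqrt(250/24501 + N)
(17052 + n)/(a(497) - 492984) = (17052 - 98496)/(sqrt(6125250 + 600299001*497)/24501 - 492984) = -81444/(sqrt(6125250 + 298348603497)/24501 - 492984) = -81444/(sqrt(298354728747)/24501 - 492984) = -81444/(-492984 + sqrt(298354728747)/24501)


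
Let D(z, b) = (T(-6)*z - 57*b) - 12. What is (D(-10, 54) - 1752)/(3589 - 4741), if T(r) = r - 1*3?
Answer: 33/8 ≈ 4.1250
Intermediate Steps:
T(r) = -3 + r (T(r) = r - 3 = -3 + r)
D(z, b) = -12 - 57*b - 9*z (D(z, b) = ((-3 - 6)*z - 57*b) - 12 = (-9*z - 57*b) - 12 = (-57*b - 9*z) - 12 = -12 - 57*b - 9*z)
(D(-10, 54) - 1752)/(3589 - 4741) = ((-12 - 57*54 - 9*(-10)) - 1752)/(3589 - 4741) = ((-12 - 3078 + 90) - 1752)/(-1152) = (-3000 - 1752)*(-1/1152) = -4752*(-1/1152) = 33/8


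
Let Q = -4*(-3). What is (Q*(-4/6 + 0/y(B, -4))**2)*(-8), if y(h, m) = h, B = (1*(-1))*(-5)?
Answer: -128/3 ≈ -42.667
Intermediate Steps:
B = 5 (B = -1*(-5) = 5)
Q = 12
(Q*(-4/6 + 0/y(B, -4))**2)*(-8) = (12*(-4/6 + 0/5)**2)*(-8) = (12*(-4*1/6 + 0*(1/5))**2)*(-8) = (12*(-2/3 + 0)**2)*(-8) = (12*(-2/3)**2)*(-8) = (12*(4/9))*(-8) = (16/3)*(-8) = -128/3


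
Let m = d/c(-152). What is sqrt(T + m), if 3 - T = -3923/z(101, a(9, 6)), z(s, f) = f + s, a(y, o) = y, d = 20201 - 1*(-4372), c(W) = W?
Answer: I*sqrt(2149119830)/4180 ≈ 11.091*I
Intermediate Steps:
d = 24573 (d = 20201 + 4372 = 24573)
T = 4253/110 (T = 3 - (-3923)/(9 + 101) = 3 - (-3923)/110 = 3 - 1*(-3923/110) = 3 + 3923/110 = 4253/110 ≈ 38.664)
m = -24573/152 (m = 24573/(-152) = 24573*(-1/152) = -24573/152 ≈ -161.66)
sqrt(T + m) = sqrt(4253/110 - 24573/152) = sqrt(-1028287/8360) = I*sqrt(2149119830)/4180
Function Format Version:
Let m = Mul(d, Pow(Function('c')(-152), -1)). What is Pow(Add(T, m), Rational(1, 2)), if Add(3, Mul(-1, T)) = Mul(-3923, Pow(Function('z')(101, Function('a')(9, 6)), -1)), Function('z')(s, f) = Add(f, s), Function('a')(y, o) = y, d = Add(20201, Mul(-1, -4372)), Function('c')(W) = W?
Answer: Mul(Rational(1, 4180), I, Pow(2149119830, Rational(1, 2))) ≈ Mul(11.091, I)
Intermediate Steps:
d = 24573 (d = Add(20201, 4372) = 24573)
T = Rational(4253, 110) (T = Add(3, Mul(-1, Mul(-3923, Pow(Add(9, 101), -1)))) = Add(3, Mul(-1, Mul(-3923, Pow(110, -1)))) = Add(3, Mul(-1, Mul(-3923, Rational(1, 110)))) = Add(3, Mul(-1, Rational(-3923, 110))) = Add(3, Rational(3923, 110)) = Rational(4253, 110) ≈ 38.664)
m = Rational(-24573, 152) (m = Mul(24573, Pow(-152, -1)) = Mul(24573, Rational(-1, 152)) = Rational(-24573, 152) ≈ -161.66)
Pow(Add(T, m), Rational(1, 2)) = Pow(Add(Rational(4253, 110), Rational(-24573, 152)), Rational(1, 2)) = Pow(Rational(-1028287, 8360), Rational(1, 2)) = Mul(Rational(1, 4180), I, Pow(2149119830, Rational(1, 2)))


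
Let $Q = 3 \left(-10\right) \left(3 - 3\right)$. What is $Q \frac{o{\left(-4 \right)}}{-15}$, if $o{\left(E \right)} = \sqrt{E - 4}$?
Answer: $0$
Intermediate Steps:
$o{\left(E \right)} = \sqrt{-4 + E}$
$Q = 0$ ($Q = \left(-30\right) 0 = 0$)
$Q \frac{o{\left(-4 \right)}}{-15} = 0 \frac{\sqrt{-4 - 4}}{-15} = 0 \sqrt{-8} \left(- \frac{1}{15}\right) = 0 \cdot 2 i \sqrt{2} \left(- \frac{1}{15}\right) = 0 \left(- \frac{2 i \sqrt{2}}{15}\right) = 0$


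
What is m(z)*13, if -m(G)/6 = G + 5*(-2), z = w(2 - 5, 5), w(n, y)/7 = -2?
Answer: 1872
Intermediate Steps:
w(n, y) = -14 (w(n, y) = 7*(-2) = -14)
z = -14
m(G) = 60 - 6*G (m(G) = -6*(G + 5*(-2)) = -6*(G - 10) = -6*(-10 + G) = 60 - 6*G)
m(z)*13 = (60 - 6*(-14))*13 = (60 + 84)*13 = 144*13 = 1872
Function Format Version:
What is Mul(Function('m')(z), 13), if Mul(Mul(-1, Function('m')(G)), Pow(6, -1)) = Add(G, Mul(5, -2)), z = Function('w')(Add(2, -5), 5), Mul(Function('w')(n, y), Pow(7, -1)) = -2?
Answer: 1872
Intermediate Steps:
Function('w')(n, y) = -14 (Function('w')(n, y) = Mul(7, -2) = -14)
z = -14
Function('m')(G) = Add(60, Mul(-6, G)) (Function('m')(G) = Mul(-6, Add(G, Mul(5, -2))) = Mul(-6, Add(G, -10)) = Mul(-6, Add(-10, G)) = Add(60, Mul(-6, G)))
Mul(Function('m')(z), 13) = Mul(Add(60, Mul(-6, -14)), 13) = Mul(Add(60, 84), 13) = Mul(144, 13) = 1872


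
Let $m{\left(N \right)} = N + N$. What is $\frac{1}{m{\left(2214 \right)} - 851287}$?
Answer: $- \frac{1}{846859} \approx -1.1808 \cdot 10^{-6}$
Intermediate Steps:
$m{\left(N \right)} = 2 N$
$\frac{1}{m{\left(2214 \right)} - 851287} = \frac{1}{2 \cdot 2214 - 851287} = \frac{1}{4428 - 851287} = \frac{1}{-846859} = - \frac{1}{846859}$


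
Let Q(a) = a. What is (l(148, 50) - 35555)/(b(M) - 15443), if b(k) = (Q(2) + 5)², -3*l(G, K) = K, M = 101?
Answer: 106715/46182 ≈ 2.3107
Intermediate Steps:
l(G, K) = -K/3
b(k) = 49 (b(k) = (2 + 5)² = 7² = 49)
(l(148, 50) - 35555)/(b(M) - 15443) = (-⅓*50 - 35555)/(49 - 15443) = (-50/3 - 35555)/(-15394) = -106715/3*(-1/15394) = 106715/46182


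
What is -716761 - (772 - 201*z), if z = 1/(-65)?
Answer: -46639846/65 ≈ -7.1754e+5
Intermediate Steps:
z = -1/65 ≈ -0.015385
-716761 - (772 - 201*z) = -716761 - (772 - 201*(-1/65)) = -716761 - (772 + 201/65) = -716761 - 1*50381/65 = -716761 - 50381/65 = -46639846/65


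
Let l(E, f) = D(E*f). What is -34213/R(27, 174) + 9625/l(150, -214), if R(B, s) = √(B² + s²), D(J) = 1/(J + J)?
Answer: -617925000 - 34213*√3445/10335 ≈ -6.1793e+8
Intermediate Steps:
D(J) = 1/(2*J)
l(E, f) = 1/(2*E*f) (l(E, f) = 1/(2*((E*f))) = (1/(E*f))/2 = 1/(2*E*f))
-34213/R(27, 174) + 9625/l(150, -214) = -34213/√(27² + 174²) + 9625/(((½)/(150*(-214)))) = -34213/√(729 + 30276) + 9625/(((½)*(1/150)*(-1/214))) = -34213*√3445/10335 + 9625/(-1/64200) = -34213*√3445/10335 + 9625*(-64200) = -34213*√3445/10335 - 617925000 = -617925000 - 34213*√3445/10335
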